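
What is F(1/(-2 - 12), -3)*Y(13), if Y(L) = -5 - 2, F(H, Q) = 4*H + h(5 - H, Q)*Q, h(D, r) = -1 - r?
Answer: 44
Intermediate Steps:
F(H, Q) = 4*H + Q*(-1 - Q) (F(H, Q) = 4*H + (-1 - Q)*Q = 4*H + Q*(-1 - Q))
Y(L) = -7
F(1/(-2 - 12), -3)*Y(13) = (4/(-2 - 12) - 1*(-3)*(1 - 3))*(-7) = (4/(-14) - 1*(-3)*(-2))*(-7) = (4*(-1/14) - 6)*(-7) = (-2/7 - 6)*(-7) = -44/7*(-7) = 44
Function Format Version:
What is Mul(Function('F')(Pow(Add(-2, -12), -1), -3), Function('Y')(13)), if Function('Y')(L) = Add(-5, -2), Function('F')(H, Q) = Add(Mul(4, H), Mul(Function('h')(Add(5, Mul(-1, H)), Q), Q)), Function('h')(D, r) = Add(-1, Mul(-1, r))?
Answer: 44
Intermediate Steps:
Function('F')(H, Q) = Add(Mul(4, H), Mul(Q, Add(-1, Mul(-1, Q)))) (Function('F')(H, Q) = Add(Mul(4, H), Mul(Add(-1, Mul(-1, Q)), Q)) = Add(Mul(4, H), Mul(Q, Add(-1, Mul(-1, Q)))))
Function('Y')(L) = -7
Mul(Function('F')(Pow(Add(-2, -12), -1), -3), Function('Y')(13)) = Mul(Add(Mul(4, Pow(Add(-2, -12), -1)), Mul(-1, -3, Add(1, -3))), -7) = Mul(Add(Mul(4, Pow(-14, -1)), Mul(-1, -3, -2)), -7) = Mul(Add(Mul(4, Rational(-1, 14)), -6), -7) = Mul(Add(Rational(-2, 7), -6), -7) = Mul(Rational(-44, 7), -7) = 44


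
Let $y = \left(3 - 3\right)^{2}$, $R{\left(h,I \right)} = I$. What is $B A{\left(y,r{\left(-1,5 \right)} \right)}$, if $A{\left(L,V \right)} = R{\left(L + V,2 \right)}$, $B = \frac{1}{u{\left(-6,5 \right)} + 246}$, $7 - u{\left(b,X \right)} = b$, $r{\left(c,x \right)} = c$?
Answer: $\frac{2}{259} \approx 0.007722$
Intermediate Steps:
$y = 0$ ($y = 0^{2} = 0$)
$u{\left(b,X \right)} = 7 - b$
$B = \frac{1}{259}$ ($B = \frac{1}{\left(7 - -6\right) + 246} = \frac{1}{\left(7 + 6\right) + 246} = \frac{1}{13 + 246} = \frac{1}{259} \approx 0.003861$)
$A{\left(L,V \right)} = 2$
$B A{\left(y,r{\left(-1,5 \right)} \right)} = \frac{1}{259} \cdot 2 = \frac{2}{259}$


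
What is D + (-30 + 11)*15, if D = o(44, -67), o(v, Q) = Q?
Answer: -352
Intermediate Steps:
D = -67
D + (-30 + 11)*15 = -67 + (-30 + 11)*15 = -67 - 19*15 = -67 - 285 = -352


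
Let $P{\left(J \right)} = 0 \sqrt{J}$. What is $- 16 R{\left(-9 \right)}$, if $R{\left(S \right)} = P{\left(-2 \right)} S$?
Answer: $0$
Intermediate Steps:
$P{\left(J \right)} = 0$
$R{\left(S \right)} = 0$ ($R{\left(S \right)} = 0 S = 0$)
$- 16 R{\left(-9 \right)} = \left(-16\right) 0 = 0$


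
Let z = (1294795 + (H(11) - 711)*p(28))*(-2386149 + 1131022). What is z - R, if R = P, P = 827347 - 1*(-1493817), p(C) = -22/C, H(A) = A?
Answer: -1625824804979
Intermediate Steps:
z = -1625822483815 (z = (1294795 + (11 - 711)*(-22/28))*(-2386149 + 1131022) = (1294795 - (-15400)/28)*(-1255127) = (1294795 - 700*(-11/14))*(-1255127) = (1294795 + 550)*(-1255127) = 1295345*(-1255127) = -1625822483815)
P = 2321164 (P = 827347 + 1493817 = 2321164)
R = 2321164
z - R = -1625822483815 - 1*2321164 = -1625822483815 - 2321164 = -1625824804979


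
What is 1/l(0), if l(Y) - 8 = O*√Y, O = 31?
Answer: ⅛ ≈ 0.12500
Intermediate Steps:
l(Y) = 8 + 31*√Y
1/l(0) = 1/(8 + 31*√0) = 1/(8 + 31*0) = 1/(8 + 0) = 1/8 = ⅛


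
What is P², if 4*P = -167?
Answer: 27889/16 ≈ 1743.1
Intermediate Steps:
P = -167/4 (P = (¼)*(-167) = -167/4 ≈ -41.750)
P² = (-167/4)² = 27889/16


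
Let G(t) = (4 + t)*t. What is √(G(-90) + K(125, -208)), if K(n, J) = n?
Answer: 11*√65 ≈ 88.685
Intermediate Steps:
G(t) = t*(4 + t)
√(G(-90) + K(125, -208)) = √(-90*(4 - 90) + 125) = √(-90*(-86) + 125) = √(7740 + 125) = √7865 = 11*√65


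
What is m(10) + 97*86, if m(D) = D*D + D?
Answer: 8452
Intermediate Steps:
m(D) = D + D**2 (m(D) = D**2 + D = D + D**2)
m(10) + 97*86 = 10*(1 + 10) + 97*86 = 10*11 + 8342 = 110 + 8342 = 8452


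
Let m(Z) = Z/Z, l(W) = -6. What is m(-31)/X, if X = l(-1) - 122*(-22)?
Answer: 1/2678 ≈ 0.00037341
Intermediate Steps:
m(Z) = 1
X = 2678 (X = -6 - 122*(-22) = -6 + 2684 = 2678)
m(-31)/X = 1/2678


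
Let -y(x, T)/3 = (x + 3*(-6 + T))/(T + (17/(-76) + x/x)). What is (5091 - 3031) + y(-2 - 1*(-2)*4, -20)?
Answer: 997748/487 ≈ 2048.8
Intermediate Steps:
y(x, T) = -3*(-18 + x + 3*T)/(59/76 + T) (y(x, T) = -3*(x + 3*(-6 + T))/(T + (17/(-76) + x/x)) = -3*(x + (-18 + 3*T))/(T + (17*(-1/76) + 1)) = -3*(-18 + x + 3*T)/(T + (-17/76 + 1)) = -3*(-18 + x + 3*T)/(T + 59/76) = -3*(-18 + x + 3*T)/(59/76 + T))
(5091 - 3031) + y(-2 - 1*(-2)*4, -20) = (5091 - 3031) + 228*(18 - (-2 - 1*(-2)*4) - 3*(-20))/(59 + 76*(-20)) = 2060 + 228*(18 - (-2 + 2*4) + 60)/(59 - 1520) = 2060 + 228*(18 - (-2 + 8) + 60)/(-1461) = 2060 + 228*(-1/1461)*(18 - 1*6 + 60) = 2060 + 228*(-1/1461)*(18 - 6 + 60) = 2060 + 228*(-1/1461)*72 = 2060 - 5472/487 = 997748/487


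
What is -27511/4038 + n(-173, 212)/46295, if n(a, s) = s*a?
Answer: -1421719433/186939210 ≈ -7.6052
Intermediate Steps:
n(a, s) = a*s
-27511/4038 + n(-173, 212)/46295 = -27511/4038 - 173*212/46295 = -27511*1/4038 - 36676*1/46295 = -27511/4038 - 36676/46295 = -1421719433/186939210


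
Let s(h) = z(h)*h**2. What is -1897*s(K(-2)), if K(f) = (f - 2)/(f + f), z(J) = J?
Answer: -1897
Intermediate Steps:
K(f) = (-2 + f)/(2*f) (K(f) = (-2 + f)/((2*f)) = (-2 + f)*(1/(2*f)) = (-2 + f)/(2*f))
s(h) = h**3 (s(h) = h*h**2 = h**3)
-1897*s(K(-2)) = -1897*(-(-2 - 2)**3/64) = -1897*1**3 = -1897*1 = -1897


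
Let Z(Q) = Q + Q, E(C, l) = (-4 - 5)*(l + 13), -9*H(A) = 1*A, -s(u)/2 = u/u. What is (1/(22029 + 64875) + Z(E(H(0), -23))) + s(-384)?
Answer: 15468913/86904 ≈ 178.00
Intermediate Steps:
s(u) = -2 (s(u) = -2*u/u = -2*1 = -2)
H(A) = -A/9
E(C, l) = -117 - 9*l (E(C, l) = -9*(13 + l) = -117 - 9*l)
Z(Q) = 2*Q
(1/(22029 + 64875) + Z(E(H(0), -23))) + s(-384) = (1/(22029 + 64875) + 2*(-117 - 9*(-23))) - 2 = (1/86904 + 2*(-117 + 207)) - 2 = (1/86904 + 2*90) - 2 = (1/86904 + 180) - 2 = 15642721/86904 - 2 = 15468913/86904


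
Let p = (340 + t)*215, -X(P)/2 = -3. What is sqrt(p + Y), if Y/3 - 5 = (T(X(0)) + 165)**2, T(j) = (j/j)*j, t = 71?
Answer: 3*sqrt(19567) ≈ 419.65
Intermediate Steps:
X(P) = 6 (X(P) = -2*(-3) = 6)
T(j) = j (T(j) = 1*j = j)
Y = 87738 (Y = 15 + 3*(6 + 165)**2 = 15 + 3*171**2 = 15 + 3*29241 = 15 + 87723 = 87738)
p = 88365 (p = (340 + 71)*215 = 411*215 = 88365)
sqrt(p + Y) = sqrt(88365 + 87738) = sqrt(176103) = 3*sqrt(19567)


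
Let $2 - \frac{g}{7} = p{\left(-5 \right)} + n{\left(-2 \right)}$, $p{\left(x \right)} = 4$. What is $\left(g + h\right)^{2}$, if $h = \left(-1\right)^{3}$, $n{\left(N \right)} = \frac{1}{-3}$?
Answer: $\frac{1444}{9} \approx 160.44$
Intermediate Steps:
$n{\left(N \right)} = - \frac{1}{3}$
$g = - \frac{35}{3}$ ($g = 14 - 7 \left(4 - \frac{1}{3}\right) = 14 - \frac{77}{3} = - \frac{35}{3} \approx -11.667$)
$h = -1$
$\left(g + h\right)^{2} = \left(- \frac{35}{3} - 1\right)^{2} = \left(- \frac{38}{3}\right)^{2} = \frac{1444}{9}$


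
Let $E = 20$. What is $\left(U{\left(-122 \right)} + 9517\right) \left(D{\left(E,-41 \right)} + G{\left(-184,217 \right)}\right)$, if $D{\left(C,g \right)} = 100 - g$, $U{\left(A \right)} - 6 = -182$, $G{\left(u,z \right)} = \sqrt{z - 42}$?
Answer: $1317081 + 46705 \sqrt{7} \approx 1.4407 \cdot 10^{6}$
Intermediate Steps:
$G{\left(u,z \right)} = \sqrt{-42 + z}$
$U{\left(A \right)} = -176$ ($U{\left(A \right)} = 6 - 182 = -176$)
$\left(U{\left(-122 \right)} + 9517\right) \left(D{\left(E,-41 \right)} + G{\left(-184,217 \right)}\right) = \left(-176 + 9517\right) \left(\left(100 - -41\right) + \sqrt{-42 + 217}\right) = 9341 \left(\left(100 + 41\right) + \sqrt{175}\right) = 9341 \left(141 + 5 \sqrt{7}\right) = 1317081 + 46705 \sqrt{7}$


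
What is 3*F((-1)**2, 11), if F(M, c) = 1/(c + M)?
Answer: 1/4 ≈ 0.25000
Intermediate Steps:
F(M, c) = 1/(M + c)
3*F((-1)**2, 11) = 3/((-1)**2 + 11) = 3/(1 + 11) = 3/12 = 3*(1/12) = 1/4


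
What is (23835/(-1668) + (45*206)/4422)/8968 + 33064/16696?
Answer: 15177666697653/7669381262752 ≈ 1.9790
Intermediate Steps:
(23835/(-1668) + (45*206)/4422)/8968 + 33064/16696 = (23835*(-1/1668) + 9270*(1/4422))*(1/8968) + 33064*(1/16696) = (-7945/556 + 1545/737)*(1/8968) + 4133/2087 = -4996445/409772*1/8968 + 4133/2087 = -4996445/3674835296 + 4133/2087 = 15177666697653/7669381262752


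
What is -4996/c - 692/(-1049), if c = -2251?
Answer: 6798496/2361299 ≈ 2.8791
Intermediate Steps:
-4996/c - 692/(-1049) = -4996/(-2251) - 692/(-1049) = -4996*(-1/2251) - 692*(-1/1049) = 4996/2251 + 692/1049 = 6798496/2361299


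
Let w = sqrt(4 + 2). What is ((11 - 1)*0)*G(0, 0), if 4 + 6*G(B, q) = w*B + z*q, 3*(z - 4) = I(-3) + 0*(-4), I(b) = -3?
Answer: 0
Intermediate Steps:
w = sqrt(6) ≈ 2.4495
z = 3 (z = 4 + (-3 + 0*(-4))/3 = 4 + (-3 + 0)/3 = 4 + (1/3)*(-3) = 4 - 1 = 3)
G(B, q) = -2/3 + q/2 + B*sqrt(6)/6 (G(B, q) = -2/3 + (sqrt(6)*B + 3*q)/6 = -2/3 + (B*sqrt(6) + 3*q)/6 = -2/3 + (3*q + B*sqrt(6))/6 = -2/3 + (q/2 + B*sqrt(6)/6) = -2/3 + q/2 + B*sqrt(6)/6)
((11 - 1)*0)*G(0, 0) = ((11 - 1)*0)*(-2/3 + (1/2)*0 + (1/6)*0*sqrt(6)) = (10*0)*(-2/3 + 0 + 0) = 0*(-2/3) = 0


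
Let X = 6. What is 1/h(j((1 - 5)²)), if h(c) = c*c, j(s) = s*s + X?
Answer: 1/68644 ≈ 1.4568e-5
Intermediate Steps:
j(s) = 6 + s² (j(s) = s*s + 6 = s² + 6 = 6 + s²)
h(c) = c²
1/h(j((1 - 5)²)) = 1/((6 + ((1 - 5)²)²)²) = 1/((6 + ((-4)²)²)²) = 1/((6 + 16²)²) = 1/((6 + 256)²) = 1/(262²) = 1/68644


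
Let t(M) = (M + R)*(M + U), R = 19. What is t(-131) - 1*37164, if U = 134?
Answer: -37500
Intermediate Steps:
t(M) = (19 + M)*(134 + M) (t(M) = (M + 19)*(M + 134) = (19 + M)*(134 + M))
t(-131) - 1*37164 = (2546 + (-131)² + 153*(-131)) - 1*37164 = (2546 + 17161 - 20043) - 37164 = -336 - 37164 = -37500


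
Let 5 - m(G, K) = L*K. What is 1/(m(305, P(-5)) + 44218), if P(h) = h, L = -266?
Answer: 1/42893 ≈ 2.3314e-5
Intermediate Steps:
m(G, K) = 5 + 266*K (m(G, K) = 5 - (-266)*K = 5 + 266*K)
1/(m(305, P(-5)) + 44218) = 1/((5 + 266*(-5)) + 44218) = 1/((5 - 1330) + 44218) = 1/(-1325 + 44218) = 1/42893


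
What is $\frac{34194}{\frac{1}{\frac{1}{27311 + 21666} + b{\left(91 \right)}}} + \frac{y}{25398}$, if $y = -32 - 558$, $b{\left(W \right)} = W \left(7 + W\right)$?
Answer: $\frac{11156556208086371}{36585819} \approx 3.0494 \cdot 10^{8}$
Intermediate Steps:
$y = -590$ ($y = -32 - 558 = -590$)
$\frac{34194}{\frac{1}{\frac{1}{27311 + 21666} + b{\left(91 \right)}}} + \frac{y}{25398} = \frac{34194}{\frac{1}{\frac{1}{27311 + 21666} + 91 \left(7 + 91\right)}} - \frac{590}{25398} = \frac{34194}{\frac{1}{\frac{1}{48977} + 91 \cdot 98}} - \frac{295}{12699} = \frac{34194}{\frac{1}{\frac{1}{48977} + 8918}} - \frac{295}{12699} = \frac{34194}{\frac{1}{\frac{436776887}{48977}}} - \frac{295}{12699} = \frac{34194}{\frac{48977}{436776887}} - \frac{295}{12699} = 34194 \cdot \frac{436776887}{48977} - \frac{295}{12699} = \frac{14935148874078}{48977} - \frac{295}{12699} = \frac{11156556208086371}{36585819}$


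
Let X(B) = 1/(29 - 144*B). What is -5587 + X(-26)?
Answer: -21079750/3773 ≈ -5587.0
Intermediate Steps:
-5587 + X(-26) = -5587 - 1/(-29 + 144*(-26)) = -5587 - 1/(-29 - 3744) = -5587 - 1/(-3773) = -5587 - 1*(-1/3773) = -5587 + 1/3773 = -21079750/3773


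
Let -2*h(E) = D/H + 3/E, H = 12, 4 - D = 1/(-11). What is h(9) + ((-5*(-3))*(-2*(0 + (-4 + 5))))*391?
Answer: -3096809/264 ≈ -11730.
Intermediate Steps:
D = 45/11 (D = 4 - 1/(-11) = 4 - 1*(-1/11) = 4 + 1/11 = 45/11 ≈ 4.0909)
h(E) = -15/88 - 3/(2*E) (h(E) = -((45/11)/12 + 3/E)/2 = -((45/11)*(1/12) + 3/E)/2 = -(15/44 + 3/E)/2 = -15/88 - 3/(2*E))
h(9) + ((-5*(-3))*(-2*(0 + (-4 + 5))))*391 = (3/88)*(-44 - 5*9)/9 + ((-5*(-3))*(-2*(0 + (-4 + 5))))*391 = (3/88)*(1/9)*(-44 - 45) + (15*(-2*(0 + 1)))*391 = (3/88)*(1/9)*(-89) + (15*(-2*1))*391 = -89/264 + (15*(-2))*391 = -89/264 - 30*391 = -89/264 - 11730 = -3096809/264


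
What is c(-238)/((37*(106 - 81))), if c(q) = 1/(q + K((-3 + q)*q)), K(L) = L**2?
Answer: 1/3043194431550 ≈ 3.2860e-13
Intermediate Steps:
c(q) = 1/(q + q**2*(-3 + q)**2) (c(q) = 1/(q + ((-3 + q)*q)**2) = 1/(q + (q*(-3 + q))**2) = 1/(q + q**2*(-3 + q)**2))
c(-238)/((37*(106 - 81))) = (1/((-238)*(1 - 238*(-3 - 238)**2)))/((37*(106 - 81))) = (-1/(238*(1 - 238*(-241)**2)))/((37*25)) = -1/(238*(1 - 238*58081))/925 = -1/(238*(1 - 13823278))*(1/925) = -1/238/(-13823277)*(1/925) = -1/238*(-1/13823277)*(1/925) = (1/3289939926)*(1/925) = 1/3043194431550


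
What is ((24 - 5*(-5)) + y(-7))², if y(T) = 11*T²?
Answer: 345744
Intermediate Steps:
((24 - 5*(-5)) + y(-7))² = ((24 - 5*(-5)) + 11*(-7)²)² = ((24 - 1*(-25)) + 11*49)² = ((24 + 25) + 539)² = (49 + 539)² = 588² = 345744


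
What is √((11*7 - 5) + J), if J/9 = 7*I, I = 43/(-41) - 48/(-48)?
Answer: 3*√12874/41 ≈ 8.3022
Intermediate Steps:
I = -2/41 (I = 43*(-1/41) - 48*(-1/48) = -43/41 + 1 = -2/41 ≈ -0.048781)
J = -126/41 (J = 9*(7*(-2/41)) = 9*(-14/41) = -126/41 ≈ -3.0732)
√((11*7 - 5) + J) = √((11*7 - 5) - 126/41) = √((77 - 5) - 126/41) = √(72 - 126/41) = √(2826/41) = 3*√12874/41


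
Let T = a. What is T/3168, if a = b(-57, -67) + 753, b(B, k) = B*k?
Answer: 127/88 ≈ 1.4432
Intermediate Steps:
a = 4572 (a = -57*(-67) + 753 = 3819 + 753 = 4572)
T = 4572
T/3168 = 4572/3168 = 4572*(1/3168) = 127/88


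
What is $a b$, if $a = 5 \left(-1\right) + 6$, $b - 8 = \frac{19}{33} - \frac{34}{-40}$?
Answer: $\frac{6221}{660} \approx 9.4258$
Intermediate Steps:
$b = \frac{6221}{660}$ ($b = 8 + \left(\frac{19}{33} - \frac{34}{-40}\right) = 8 + \left(19 \cdot \frac{1}{33} - - \frac{17}{20}\right) = 8 + \left(\frac{19}{33} + \frac{17}{20}\right) = 8 + \frac{941}{660} = \frac{6221}{660} \approx 9.4258$)
$a = 1$ ($a = -5 + 6 = 1$)
$a b = 1 \cdot \frac{6221}{660} = \frac{6221}{660}$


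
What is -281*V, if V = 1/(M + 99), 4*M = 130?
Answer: -562/263 ≈ -2.1369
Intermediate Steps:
M = 65/2 (M = (¼)*130 = 65/2 ≈ 32.500)
V = 2/263 (V = 1/(65/2 + 99) = 1/(263/2) = 2/263 ≈ 0.0076046)
-281*V = -281*2/263 = -562/263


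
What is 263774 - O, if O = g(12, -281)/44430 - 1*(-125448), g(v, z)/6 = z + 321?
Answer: 204860798/1481 ≈ 1.3833e+5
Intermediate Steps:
g(v, z) = 1926 + 6*z (g(v, z) = 6*(z + 321) = 6*(321 + z) = 1926 + 6*z)
O = 185788496/1481 (O = (1926 + 6*(-281))/44430 - 1*(-125448) = (1926 - 1686)*(1/44430) + 125448 = 240*(1/44430) + 125448 = 8/1481 + 125448 = 185788496/1481 ≈ 1.2545e+5)
263774 - O = 263774 - 1*185788496/1481 = 263774 - 185788496/1481 = 204860798/1481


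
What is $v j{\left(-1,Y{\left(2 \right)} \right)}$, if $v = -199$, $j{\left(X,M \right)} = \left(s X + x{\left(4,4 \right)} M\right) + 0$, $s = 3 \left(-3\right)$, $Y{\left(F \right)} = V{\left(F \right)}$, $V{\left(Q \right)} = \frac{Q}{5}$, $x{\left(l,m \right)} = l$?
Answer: $- \frac{10547}{5} \approx -2109.4$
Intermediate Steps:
$V{\left(Q \right)} = \frac{Q}{5}$ ($V{\left(Q \right)} = Q \frac{1}{5} = \frac{Q}{5}$)
$Y{\left(F \right)} = \frac{F}{5}$
$s = -9$
$j{\left(X,M \right)} = - 9 X + 4 M$ ($j{\left(X,M \right)} = \left(- 9 X + 4 M\right) + 0 = - 9 X + 4 M$)
$v j{\left(-1,Y{\left(2 \right)} \right)} = - 199 \left(\left(-9\right) \left(-1\right) + 4 \cdot \frac{1}{5} \cdot 2\right) = - 199 \left(9 + 4 \cdot \frac{2}{5}\right) = - 199 \left(9 + \frac{8}{5}\right) = \left(-199\right) \frac{53}{5} = - \frac{10547}{5}$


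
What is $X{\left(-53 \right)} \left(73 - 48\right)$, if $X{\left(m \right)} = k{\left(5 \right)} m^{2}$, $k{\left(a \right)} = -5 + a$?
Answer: $0$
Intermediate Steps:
$X{\left(m \right)} = 0$ ($X{\left(m \right)} = \left(-5 + 5\right) m^{2} = 0 m^{2} = 0$)
$X{\left(-53 \right)} \left(73 - 48\right) = 0 \left(73 - 48\right) = 0 \cdot 25 = 0$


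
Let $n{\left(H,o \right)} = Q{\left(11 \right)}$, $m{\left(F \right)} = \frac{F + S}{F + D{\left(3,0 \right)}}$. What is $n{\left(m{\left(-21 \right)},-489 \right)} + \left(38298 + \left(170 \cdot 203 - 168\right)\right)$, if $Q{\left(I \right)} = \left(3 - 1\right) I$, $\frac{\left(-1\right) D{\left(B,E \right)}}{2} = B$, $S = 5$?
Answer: $72662$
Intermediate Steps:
$D{\left(B,E \right)} = - 2 B$
$m{\left(F \right)} = \frac{5 + F}{-6 + F}$ ($m{\left(F \right)} = \frac{F + 5}{F - 6} = \frac{5 + F}{F - 6} = \frac{5 + F}{-6 + F}$)
$Q{\left(I \right)} = 2 I$
$n{\left(H,o \right)} = 22$ ($n{\left(H,o \right)} = 2 \cdot 11 = 22$)
$n{\left(m{\left(-21 \right)},-489 \right)} + \left(38298 + \left(170 \cdot 203 - 168\right)\right) = 22 + \left(38298 + \left(170 \cdot 203 - 168\right)\right) = 22 + \left(38298 + \left(34510 - 168\right)\right) = 22 + \left(38298 + 34342\right) = 22 + 72640 = 72662$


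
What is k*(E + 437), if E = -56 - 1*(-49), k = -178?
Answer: -76540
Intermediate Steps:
E = -7 (E = -56 + 49 = -7)
k*(E + 437) = -178*(-7 + 437) = -178*430 = -76540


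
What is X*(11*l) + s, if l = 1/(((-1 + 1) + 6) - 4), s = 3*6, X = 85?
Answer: 971/2 ≈ 485.50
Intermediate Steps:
s = 18
l = ½ (l = 1/((0 + 6) - 4) = 1/(6 - 4) = 1/2 = ½ ≈ 0.50000)
X*(11*l) + s = 85*(11*(½)) + 18 = 85*(11/2) + 18 = 935/2 + 18 = 971/2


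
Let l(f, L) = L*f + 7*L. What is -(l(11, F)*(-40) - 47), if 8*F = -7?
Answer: -583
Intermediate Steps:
F = -7/8 (F = (⅛)*(-7) = -7/8 ≈ -0.87500)
l(f, L) = 7*L + L*f
-(l(11, F)*(-40) - 47) = -(-7*(7 + 11)/8*(-40) - 47) = -(-7/8*18*(-40) - 47) = -(-63/4*(-40) - 47) = -(630 - 47) = -1*583 = -583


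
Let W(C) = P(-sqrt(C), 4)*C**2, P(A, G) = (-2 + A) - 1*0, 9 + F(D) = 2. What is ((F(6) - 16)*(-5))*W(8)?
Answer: -14720 - 14720*sqrt(2) ≈ -35537.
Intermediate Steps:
F(D) = -7 (F(D) = -9 + 2 = -7)
P(A, G) = -2 + A (P(A, G) = (-2 + A) + 0 = -2 + A)
W(C) = C**2*(-2 - sqrt(C)) (W(C) = (-2 - sqrt(C))*C**2 = C**2*(-2 - sqrt(C)))
((F(6) - 16)*(-5))*W(8) = ((-7 - 16)*(-5))*(8**2*(-2 - sqrt(8))) = (-23*(-5))*(64*(-2 - 2*sqrt(2))) = 115*(64*(-2 - 2*sqrt(2))) = 115*(-128 - 128*sqrt(2)) = -14720 - 14720*sqrt(2)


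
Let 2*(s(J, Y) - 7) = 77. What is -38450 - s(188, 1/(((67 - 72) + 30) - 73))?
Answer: -76991/2 ≈ -38496.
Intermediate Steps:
s(J, Y) = 91/2 (s(J, Y) = 7 + (½)*77 = 7 + 77/2 = 91/2)
-38450 - s(188, 1/(((67 - 72) + 30) - 73)) = -38450 - 1*91/2 = -38450 - 91/2 = -76991/2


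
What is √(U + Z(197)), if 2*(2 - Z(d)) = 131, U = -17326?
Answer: I*√69558/2 ≈ 131.87*I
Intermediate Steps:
Z(d) = -127/2 (Z(d) = 2 - ½*131 = 2 - 131/2 = -127/2)
√(U + Z(197)) = √(-17326 - 127/2) = √(-34779/2) = I*√69558/2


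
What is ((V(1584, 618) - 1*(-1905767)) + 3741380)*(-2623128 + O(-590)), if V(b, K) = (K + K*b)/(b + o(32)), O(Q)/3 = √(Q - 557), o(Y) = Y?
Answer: -1496292720533031/101 + 13690153623*I*√1147/808 ≈ -1.4815e+13 + 5.7382e+8*I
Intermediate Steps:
O(Q) = 3*√(-557 + Q) (O(Q) = 3*√(Q - 557) = 3*√(-557 + Q))
V(b, K) = (K + K*b)/(32 + b) (V(b, K) = (K + K*b)/(b + 32) = (K + K*b)/(32 + b))
((V(1584, 618) - 1*(-1905767)) + 3741380)*(-2623128 + O(-590)) = ((618*(1 + 1584)/(32 + 1584) - 1*(-1905767)) + 3741380)*(-2623128 + 3*√(-557 - 590)) = ((618*1585/1616 + 1905767) + 3741380)*(-2623128 + 3*√(-1147)) = ((618*(1/1616)*1585 + 1905767) + 3741380)*(-2623128 + 3*(I*√1147)) = ((489765/808 + 1905767) + 3741380)*(-2623128 + 3*I*√1147) = (1540349501/808 + 3741380)*(-2623128 + 3*I*√1147) = 4563384541*(-2623128 + 3*I*√1147)/808 = -1496292720533031/101 + 13690153623*I*√1147/808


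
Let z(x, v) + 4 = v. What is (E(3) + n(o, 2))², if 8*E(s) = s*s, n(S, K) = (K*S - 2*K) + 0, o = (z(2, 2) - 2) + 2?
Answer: 3025/64 ≈ 47.266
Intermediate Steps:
z(x, v) = -4 + v
o = -2 (o = ((-4 + 2) - 2) + 2 = (-2 - 2) + 2 = -4 + 2 = -2)
n(S, K) = -2*K + K*S (n(S, K) = (-2*K + K*S) + 0 = -2*K + K*S)
E(s) = s²/8 (E(s) = (s*s)/8 = s²/8)
(E(3) + n(o, 2))² = ((⅛)*3² + 2*(-2 - 2))² = ((⅛)*9 + 2*(-4))² = (9/8 - 8)² = (-55/8)² = 3025/64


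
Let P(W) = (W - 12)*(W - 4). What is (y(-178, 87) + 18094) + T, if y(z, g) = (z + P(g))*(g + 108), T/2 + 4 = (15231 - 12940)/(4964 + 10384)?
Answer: 9187706465/7674 ≈ 1.1973e+6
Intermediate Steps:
P(W) = (-12 + W)*(-4 + W)
T = -59101/7674 (T = -8 + 2*((15231 - 12940)/(4964 + 10384)) = -8 + 2*(2291/15348) = -8 + 2291/7674 = -59101/7674 ≈ -7.7015)
y(z, g) = (108 + g)*(48 + z + g² - 16*g) (y(z, g) = (z + (48 + g² - 16*g))*(g + 108) = (48 + z + g² - 16*g)*(108 + g) = (108 + g)*(48 + z + g² - 16*g))
(y(-178, 87) + 18094) + T = ((5184 + 87³ - 1680*87 + 92*87² + 108*(-178) + 87*(-178)) + 18094) - 59101/7674 = ((5184 + 658503 - 146160 + 92*7569 - 19224 - 15486) + 18094) - 59101/7674 = ((5184 + 658503 - 146160 + 696348 - 19224 - 15486) + 18094) - 59101/7674 = (1179165 + 18094) - 59101/7674 = 1197259 - 59101/7674 = 9187706465/7674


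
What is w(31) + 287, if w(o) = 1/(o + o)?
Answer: 17795/62 ≈ 287.02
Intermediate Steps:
w(o) = 1/(2*o)
w(31) + 287 = (1/2)/31 + 287 = (1/2)*(1/31) + 287 = 1/62 + 287 = 17795/62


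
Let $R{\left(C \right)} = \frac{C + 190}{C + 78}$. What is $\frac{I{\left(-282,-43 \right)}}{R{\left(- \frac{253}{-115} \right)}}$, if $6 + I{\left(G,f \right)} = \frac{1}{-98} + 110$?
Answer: $\frac{4086591}{94178} \approx 43.392$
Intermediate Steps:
$I{\left(G,f \right)} = \frac{10191}{98}$ ($I{\left(G,f \right)} = -6 + \left(\frac{1}{-98} + 110\right) = -6 + \left(- \frac{1}{98} + 110\right) = -6 + \frac{10779}{98} = \frac{10191}{98}$)
$R{\left(C \right)} = \frac{190 + C}{78 + C}$
$\frac{I{\left(-282,-43 \right)}}{R{\left(- \frac{253}{-115} \right)}} = \frac{10191}{98 \frac{190 - \frac{253}{-115}}{78 - \frac{253}{-115}}} = \frac{10191}{98 \frac{190 - - \frac{11}{5}}{78 - - \frac{11}{5}}} = \frac{10191}{98 \frac{190 + \frac{11}{5}}{78 + \frac{11}{5}}} = \frac{10191}{98 \frac{1}{\frac{401}{5}} \cdot \frac{961}{5}} = \frac{10191}{98 \cdot \frac{5}{401} \cdot \frac{961}{5}} = \frac{10191}{98 \cdot \frac{961}{401}} = \frac{10191}{98} \cdot \frac{401}{961} = \frac{4086591}{94178}$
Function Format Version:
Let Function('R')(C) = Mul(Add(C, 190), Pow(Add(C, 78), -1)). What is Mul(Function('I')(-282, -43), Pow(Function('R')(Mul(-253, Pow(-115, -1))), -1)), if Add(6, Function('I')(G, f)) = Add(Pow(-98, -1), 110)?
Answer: Rational(4086591, 94178) ≈ 43.392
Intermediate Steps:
Function('I')(G, f) = Rational(10191, 98) (Function('I')(G, f) = Add(-6, Add(Pow(-98, -1), 110)) = Add(-6, Add(Rational(-1, 98), 110)) = Add(-6, Rational(10779, 98)) = Rational(10191, 98))
Function('R')(C) = Mul(Pow(Add(78, C), -1), Add(190, C)) (Function('R')(C) = Mul(Add(190, C), Pow(Add(78, C), -1)) = Mul(Pow(Add(78, C), -1), Add(190, C)))
Mul(Function('I')(-282, -43), Pow(Function('R')(Mul(-253, Pow(-115, -1))), -1)) = Mul(Rational(10191, 98), Pow(Mul(Pow(Add(78, Mul(-253, Pow(-115, -1))), -1), Add(190, Mul(-253, Pow(-115, -1)))), -1)) = Mul(Rational(10191, 98), Pow(Mul(Pow(Add(78, Mul(-253, Rational(-1, 115))), -1), Add(190, Mul(-253, Rational(-1, 115)))), -1)) = Mul(Rational(10191, 98), Pow(Mul(Pow(Add(78, Rational(11, 5)), -1), Add(190, Rational(11, 5))), -1)) = Mul(Rational(10191, 98), Pow(Mul(Pow(Rational(401, 5), -1), Rational(961, 5)), -1)) = Mul(Rational(10191, 98), Pow(Mul(Rational(5, 401), Rational(961, 5)), -1)) = Mul(Rational(10191, 98), Pow(Rational(961, 401), -1)) = Mul(Rational(10191, 98), Rational(401, 961)) = Rational(4086591, 94178)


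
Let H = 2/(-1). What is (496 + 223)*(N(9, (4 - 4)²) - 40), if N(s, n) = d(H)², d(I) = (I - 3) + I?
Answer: 6471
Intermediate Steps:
H = -2 (H = 2*(-1) = -2)
d(I) = -3 + 2*I (d(I) = (-3 + I) + I = -3 + 2*I)
N(s, n) = 49 (N(s, n) = (-3 + 2*(-2))² = (-3 - 4)² = (-7)² = 49)
(496 + 223)*(N(9, (4 - 4)²) - 40) = (496 + 223)*(49 - 40) = 719*9 = 6471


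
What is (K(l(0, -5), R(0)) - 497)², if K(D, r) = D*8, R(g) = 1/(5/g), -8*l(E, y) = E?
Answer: 247009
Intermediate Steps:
l(E, y) = -E/8
R(g) = g/5
K(D, r) = 8*D
(K(l(0, -5), R(0)) - 497)² = (8*(-⅛*0) - 497)² = (8*0 - 497)² = (0 - 497)² = (-497)² = 247009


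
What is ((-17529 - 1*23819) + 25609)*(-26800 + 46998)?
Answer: -317896322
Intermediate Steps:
((-17529 - 1*23819) + 25609)*(-26800 + 46998) = ((-17529 - 23819) + 25609)*20198 = (-41348 + 25609)*20198 = -15739*20198 = -317896322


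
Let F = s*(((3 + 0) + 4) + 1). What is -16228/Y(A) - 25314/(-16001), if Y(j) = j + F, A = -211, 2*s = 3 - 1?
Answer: 264802970/3248203 ≈ 81.523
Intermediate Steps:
s = 1 (s = (3 - 1)/2 = (½)*2 = 1)
F = 8 (F = 1*(((3 + 0) + 4) + 1) = 1*((3 + 4) + 1) = 1*(7 + 1) = 1*8 = 8)
Y(j) = 8 + j (Y(j) = j + 8 = 8 + j)
-16228/Y(A) - 25314/(-16001) = -16228/(8 - 211) - 25314/(-16001) = -16228/(-203) - 25314*(-1/16001) = -16228*(-1/203) + 25314/16001 = 16228/203 + 25314/16001 = 264802970/3248203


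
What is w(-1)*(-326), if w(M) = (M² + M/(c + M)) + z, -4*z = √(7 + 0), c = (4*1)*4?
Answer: -4564/15 + 163*√7/2 ≈ -88.638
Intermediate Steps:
c = 16 (c = 4*4 = 16)
z = -√7/4 (z = -√(7 + 0)/4 = -√7/4 ≈ -0.66144)
w(M) = M² - √7/4 + M/(16 + M) (w(M) = (M² + M/(16 + M)) - √7/4 = M² - √7/4 + M/(16 + M))
w(-1)*(-326) = ((-1 + (-1)³ - 4*√7 + 16*(-1)² - ¼*(-1)*√7)/(16 - 1))*(-326) = ((-1 - 1 - 4*√7 + 16*1 + √7/4)/15)*(-326) = ((-1 - 1 - 4*√7 + 16 + √7/4)/15)*(-326) = ((14 - 15*√7/4)/15)*(-326) = (14/15 - √7/4)*(-326) = -4564/15 + 163*√7/2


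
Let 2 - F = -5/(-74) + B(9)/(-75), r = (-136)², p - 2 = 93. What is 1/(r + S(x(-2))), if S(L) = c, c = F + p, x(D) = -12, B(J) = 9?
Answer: 1850/34397147 ≈ 5.3784e-5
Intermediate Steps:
p = 95 (p = 2 + 93 = 95)
r = 18496
F = 3797/1850 (F = 2 - (-5/(-74) + 9/(-75)) = 2 - (-5*(-1/74) + 9*(-1/75)) = 2 - (5/74 - 3/25) = 2 - 1*(-97/1850) = 2 + 97/1850 = 3797/1850 ≈ 2.0524)
c = 179547/1850 (c = 3797/1850 + 95 = 179547/1850 ≈ 97.052)
S(L) = 179547/1850
1/(r + S(x(-2))) = 1/(18496 + 179547/1850) = 1/(34397147/1850) = 1850/34397147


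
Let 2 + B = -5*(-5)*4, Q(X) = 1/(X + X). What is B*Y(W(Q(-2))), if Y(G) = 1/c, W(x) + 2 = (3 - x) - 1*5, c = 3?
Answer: 98/3 ≈ 32.667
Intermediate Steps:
Q(X) = 1/(2*X)
B = 98 (B = -2 - 5*(-5)*4 = -2 + 25*4 = -2 + 100 = 98)
W(x) = -4 - x (W(x) = -2 + ((3 - x) - 1*5) = -2 + ((3 - x) - 5) = -2 + (-2 - x) = -4 - x)
Y(G) = ⅓ (Y(G) = 1/3 = ⅓)
B*Y(W(Q(-2))) = 98*(⅓) = 98/3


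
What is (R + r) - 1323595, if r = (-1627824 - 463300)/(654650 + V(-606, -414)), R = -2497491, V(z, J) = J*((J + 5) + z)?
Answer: -1026783647271/268715 ≈ -3.8211e+6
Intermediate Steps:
V(z, J) = J*(5 + J + z) (V(z, J) = J*((5 + J) + z) = J*(5 + J + z))
r = -522781/268715 (r = (-1627824 - 463300)/(654650 - 414*(5 - 414 - 606)) = -2091124/(654650 - 414*(-1015)) = -2091124/(654650 + 420210) = -2091124/1074860 = -2091124*1/1074860 = -522781/268715 ≈ -1.9455)
(R + r) - 1323595 = (-2497491 - 522781/268715) - 1323595 = -671113816846/268715 - 1323595 = -1026783647271/268715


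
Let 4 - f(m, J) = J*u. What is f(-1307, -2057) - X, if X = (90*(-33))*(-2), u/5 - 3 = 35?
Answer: 384894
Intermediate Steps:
u = 190 (u = 15 + 5*35 = 15 + 175 = 190)
f(m, J) = 4 - 190*J (f(m, J) = 4 - J*190 = 4 - 190*J)
X = 5940 (X = -2970*(-2) = 5940)
f(-1307, -2057) - X = (4 - 190*(-2057)) - 1*5940 = (4 + 390830) - 5940 = 390834 - 5940 = 384894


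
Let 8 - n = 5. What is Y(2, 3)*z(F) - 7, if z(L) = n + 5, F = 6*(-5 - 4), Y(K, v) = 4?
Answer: 25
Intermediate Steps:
n = 3 (n = 8 - 1*5 = 8 - 5 = 3)
F = -54 (F = 6*(-9) = -54)
z(L) = 8 (z(L) = 3 + 5 = 8)
Y(2, 3)*z(F) - 7 = 4*8 - 7 = 32 - 7 = 25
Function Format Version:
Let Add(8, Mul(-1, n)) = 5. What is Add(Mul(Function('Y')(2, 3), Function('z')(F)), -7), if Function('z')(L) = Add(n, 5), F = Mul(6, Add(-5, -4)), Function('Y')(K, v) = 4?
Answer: 25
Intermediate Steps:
n = 3 (n = Add(8, Mul(-1, 5)) = Add(8, -5) = 3)
F = -54 (F = Mul(6, -9) = -54)
Function('z')(L) = 8 (Function('z')(L) = Add(3, 5) = 8)
Add(Mul(Function('Y')(2, 3), Function('z')(F)), -7) = Add(Mul(4, 8), -7) = Add(32, -7) = 25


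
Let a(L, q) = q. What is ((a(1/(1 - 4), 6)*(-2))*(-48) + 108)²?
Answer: 467856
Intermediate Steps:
((a(1/(1 - 4), 6)*(-2))*(-48) + 108)² = ((6*(-2))*(-48) + 108)² = (-12*(-48) + 108)² = (576 + 108)² = 684² = 467856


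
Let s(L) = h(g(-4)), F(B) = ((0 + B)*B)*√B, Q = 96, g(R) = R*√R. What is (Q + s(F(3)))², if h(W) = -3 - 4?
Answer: 7921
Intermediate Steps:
g(R) = R^(3/2)
h(W) = -7
F(B) = B^(5/2) (F(B) = (B*B)*√B = B²*√B = B^(5/2))
s(L) = -7
(Q + s(F(3)))² = (96 - 7)² = 89² = 7921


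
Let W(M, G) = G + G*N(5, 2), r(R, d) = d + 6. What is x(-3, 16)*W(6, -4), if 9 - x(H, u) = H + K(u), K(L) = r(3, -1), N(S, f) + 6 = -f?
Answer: 196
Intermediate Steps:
N(S, f) = -6 - f
r(R, d) = 6 + d
K(L) = 5 (K(L) = 6 - 1 = 5)
x(H, u) = 4 - H (x(H, u) = 9 - (H + 5) = 9 - (5 + H) = 9 + (-5 - H) = 4 - H)
W(M, G) = -7*G (W(M, G) = G + G*(-6 - 1*2) = G + G*(-6 - 2) = G + G*(-8) = G - 8*G = -7*G)
x(-3, 16)*W(6, -4) = (4 - 1*(-3))*(-7*(-4)) = (4 + 3)*28 = 7*28 = 196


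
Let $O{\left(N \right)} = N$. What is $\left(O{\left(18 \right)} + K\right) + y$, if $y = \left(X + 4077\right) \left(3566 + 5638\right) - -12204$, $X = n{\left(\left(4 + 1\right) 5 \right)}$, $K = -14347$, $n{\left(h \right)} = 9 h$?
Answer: $39593483$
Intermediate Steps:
$X = 225$ ($X = 9 \left(4 + 1\right) 5 = 9 \cdot 5 \cdot 5 = 9 \cdot 25 = 225$)
$y = 39607812$ ($y = \left(225 + 4077\right) \left(3566 + 5638\right) - -12204 = 4302 \cdot 9204 + 12204 = 39595608 + 12204 = 39607812$)
$\left(O{\left(18 \right)} + K\right) + y = \left(18 - 14347\right) + 39607812 = -14329 + 39607812 = 39593483$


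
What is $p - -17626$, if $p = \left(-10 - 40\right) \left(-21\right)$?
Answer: $18676$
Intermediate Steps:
$p = 1050$ ($p = \left(-50\right) \left(-21\right) = 1050$)
$p - -17626 = 1050 - -17626 = 1050 + 17626 = 18676$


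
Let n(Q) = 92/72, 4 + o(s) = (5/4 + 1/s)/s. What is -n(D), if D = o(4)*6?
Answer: -23/18 ≈ -1.2778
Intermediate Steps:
o(s) = -4 + (5/4 + 1/s)/s
D = -87/4 (D = (-4 + 4**(-2) + (5/4)/4)*6 = (-4 + 1/16 + (5/4)*(1/4))*6 = (-4 + 1/16 + 5/16)*6 = -29/8*6 = -87/4 ≈ -21.750)
n(Q) = 23/18 (n(Q) = 92*(1/72) = 23/18)
-n(D) = -1*23/18 = -23/18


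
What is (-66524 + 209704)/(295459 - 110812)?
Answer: 143180/184647 ≈ 0.77543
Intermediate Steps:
(-66524 + 209704)/(295459 - 110812) = 143180/184647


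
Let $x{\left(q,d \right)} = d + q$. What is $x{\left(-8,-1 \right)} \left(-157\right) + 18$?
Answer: $1431$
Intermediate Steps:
$x{\left(-8,-1 \right)} \left(-157\right) + 18 = \left(-1 - 8\right) \left(-157\right) + 18 = \left(-9\right) \left(-157\right) + 18 = 1413 + 18 = 1431$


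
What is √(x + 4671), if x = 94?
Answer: √4765 ≈ 69.029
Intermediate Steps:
√(x + 4671) = √(94 + 4671) = √4765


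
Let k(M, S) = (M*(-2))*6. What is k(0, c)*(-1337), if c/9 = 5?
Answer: 0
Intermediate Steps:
c = 45 (c = 9*5 = 45)
k(M, S) = -12*M (k(M, S) = -2*M*6 = -12*M)
k(0, c)*(-1337) = -12*0*(-1337) = 0*(-1337) = 0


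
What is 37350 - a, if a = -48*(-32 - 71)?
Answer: 32406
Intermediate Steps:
a = 4944 (a = -48*(-103) = 4944)
37350 - a = 37350 - 1*4944 = 37350 - 4944 = 32406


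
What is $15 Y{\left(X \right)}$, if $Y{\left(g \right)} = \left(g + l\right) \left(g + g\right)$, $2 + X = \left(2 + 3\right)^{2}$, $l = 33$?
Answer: $38640$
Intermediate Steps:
$X = 23$ ($X = -2 + \left(2 + 3\right)^{2} = -2 + 5^{2} = -2 + 25 = 23$)
$Y{\left(g \right)} = 2 g \left(33 + g\right)$ ($Y{\left(g \right)} = \left(g + 33\right) \left(g + g\right) = \left(33 + g\right) 2 g = 2 g \left(33 + g\right)$)
$15 Y{\left(X \right)} = 15 \cdot 2 \cdot 23 \left(33 + 23\right) = 15 \cdot 2 \cdot 23 \cdot 56 = 15 \cdot 2576 = 38640$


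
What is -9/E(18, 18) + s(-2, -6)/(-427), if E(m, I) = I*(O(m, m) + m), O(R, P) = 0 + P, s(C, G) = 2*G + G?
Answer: 869/30744 ≈ 0.028266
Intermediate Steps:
s(C, G) = 3*G
O(R, P) = P
E(m, I) = 2*I*m (E(m, I) = I*(m + m) = I*(2*m) = 2*I*m)
-9/E(18, 18) + s(-2, -6)/(-427) = -9/(2*18*18) + (3*(-6))/(-427) = -9/648 - 18*(-1/427) = -9*1/648 + 18/427 = -1/72 + 18/427 = 869/30744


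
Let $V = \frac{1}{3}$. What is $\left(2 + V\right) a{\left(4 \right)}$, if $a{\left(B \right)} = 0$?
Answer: $0$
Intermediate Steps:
$V = \frac{1}{3} \approx 0.33333$
$\left(2 + V\right) a{\left(4 \right)} = \left(2 + \frac{1}{3}\right) 0 = \frac{7}{3} \cdot 0 = 0$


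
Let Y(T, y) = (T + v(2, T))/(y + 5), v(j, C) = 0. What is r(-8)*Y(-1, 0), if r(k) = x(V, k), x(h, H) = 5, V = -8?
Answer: -1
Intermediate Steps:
Y(T, y) = T/(5 + y) (Y(T, y) = (T + 0)/(y + 5) = T/(5 + y))
r(k) = 5
r(-8)*Y(-1, 0) = 5*(-1/(5 + 0)) = 5*(-1/5) = -1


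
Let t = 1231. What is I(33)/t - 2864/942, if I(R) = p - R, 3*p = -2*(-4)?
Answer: -1777079/579801 ≈ -3.0650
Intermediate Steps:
p = 8/3 (p = (-2*(-4))/3 = (1/3)*8 = 8/3 ≈ 2.6667)
I(R) = 8/3 - R
I(33)/t - 2864/942 = (8/3 - 1*33)/1231 - 2864/942 = (8/3 - 33)*(1/1231) - 2864*1/942 = -91/3*1/1231 - 1432/471 = -91/3693 - 1432/471 = -1777079/579801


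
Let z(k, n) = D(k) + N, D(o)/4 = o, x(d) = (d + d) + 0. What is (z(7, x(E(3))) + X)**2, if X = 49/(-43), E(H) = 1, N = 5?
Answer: 1876900/1849 ≈ 1015.1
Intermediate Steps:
x(d) = 2*d (x(d) = 2*d + 0 = 2*d)
D(o) = 4*o
z(k, n) = 5 + 4*k (z(k, n) = 4*k + 5 = 5 + 4*k)
X = -49/43 (X = 49*(-1/43) = -49/43 ≈ -1.1395)
(z(7, x(E(3))) + X)**2 = ((5 + 4*7) - 49/43)**2 = ((5 + 28) - 49/43)**2 = (33 - 49/43)**2 = (1370/43)**2 = 1876900/1849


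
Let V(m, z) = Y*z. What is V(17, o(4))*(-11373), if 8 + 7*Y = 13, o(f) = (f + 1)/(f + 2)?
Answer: -94775/14 ≈ -6769.6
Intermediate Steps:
o(f) = (1 + f)/(2 + f)
Y = 5/7 (Y = -8/7 + (1/7)*13 = -8/7 + 13/7 = 5/7 ≈ 0.71429)
V(m, z) = 5*z/7
V(17, o(4))*(-11373) = (5*((1 + 4)/(2 + 4))/7)*(-11373) = (5*(5/6)/7)*(-11373) = (5*((1/6)*5)/7)*(-11373) = ((5/7)*(5/6))*(-11373) = (25/42)*(-11373) = -94775/14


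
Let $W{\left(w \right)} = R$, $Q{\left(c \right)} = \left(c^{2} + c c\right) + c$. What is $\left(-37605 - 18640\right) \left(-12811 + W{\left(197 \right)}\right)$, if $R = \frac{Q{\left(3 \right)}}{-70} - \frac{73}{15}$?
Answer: $\frac{4325071765}{6} \approx 7.2084 \cdot 10^{8}$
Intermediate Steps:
$Q{\left(c \right)} = c + 2 c^{2}$ ($Q{\left(c \right)} = \left(c^{2} + c^{2}\right) + c = 2 c^{2} + c = c + 2 c^{2}$)
$R = - \frac{31}{6}$ ($R = \frac{3 \left(1 + 2 \cdot 3\right)}{-70} - \frac{73}{15} = 3 \left(1 + 6\right) \left(- \frac{1}{70}\right) - \frac{73}{15} = 3 \cdot 7 \left(- \frac{1}{70}\right) - \frac{73}{15} = 21 \left(- \frac{1}{70}\right) - \frac{73}{15} = - \frac{3}{10} - \frac{73}{15} = - \frac{31}{6} \approx -5.1667$)
$W{\left(w \right)} = - \frac{31}{6}$
$\left(-37605 - 18640\right) \left(-12811 + W{\left(197 \right)}\right) = \left(-37605 - 18640\right) \left(-12811 - \frac{31}{6}\right) = \left(-56245\right) \left(- \frac{76897}{6}\right) = \frac{4325071765}{6}$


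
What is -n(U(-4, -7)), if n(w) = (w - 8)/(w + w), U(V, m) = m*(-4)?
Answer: -5/14 ≈ -0.35714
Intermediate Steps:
U(V, m) = -4*m
n(w) = (-8 + w)/(2*w) (n(w) = (-8 + w)/((2*w)) = (-8 + w)*(1/(2*w)) = (-8 + w)/(2*w))
-n(U(-4, -7)) = -(-8 - 4*(-7))/(2*((-4*(-7)))) = -(-8 + 28)/(2*28) = -20/(2*28) = -1*5/14 = -5/14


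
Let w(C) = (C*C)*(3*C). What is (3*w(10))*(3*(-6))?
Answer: -162000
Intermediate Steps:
w(C) = 3*C³ (w(C) = C²*(3*C) = 3*C³)
(3*w(10))*(3*(-6)) = (3*(3*10³))*(3*(-6)) = (3*(3*1000))*(-18) = (3*3000)*(-18) = 9000*(-18) = -162000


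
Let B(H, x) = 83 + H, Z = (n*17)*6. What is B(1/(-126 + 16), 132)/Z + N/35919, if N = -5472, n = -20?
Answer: -3389589/17560400 ≈ -0.19302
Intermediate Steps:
Z = -2040 (Z = -20*17*6 = -340*6 = -2040)
B(1/(-126 + 16), 132)/Z + N/35919 = (83 + 1/(-126 + 16))/(-2040) - 5472/35919 = (83 + 1/(-110))*(-1/2040) - 5472*1/35919 = (83 - 1/110)*(-1/2040) - 608/3991 = (9129/110)*(-1/2040) - 608/3991 = -179/4400 - 608/3991 = -3389589/17560400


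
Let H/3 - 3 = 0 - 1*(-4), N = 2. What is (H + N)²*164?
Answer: 86756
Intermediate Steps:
H = 21 (H = 9 + 3*(0 - 1*(-4)) = 9 + 3*(0 + 4) = 9 + 3*4 = 9 + 12 = 21)
(H + N)²*164 = (21 + 2)²*164 = 23²*164 = 529*164 = 86756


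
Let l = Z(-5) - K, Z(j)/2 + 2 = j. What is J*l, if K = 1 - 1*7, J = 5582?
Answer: -44656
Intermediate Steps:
Z(j) = -4 + 2*j
K = -6 (K = 1 - 7 = -6)
l = -8 (l = (-4 + 2*(-5)) - 1*(-6) = (-4 - 10) + 6 = -14 + 6 = -8)
J*l = 5582*(-8) = -44656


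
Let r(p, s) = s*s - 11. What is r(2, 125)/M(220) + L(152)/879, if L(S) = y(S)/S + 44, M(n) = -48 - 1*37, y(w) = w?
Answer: -4573627/24905 ≈ -183.64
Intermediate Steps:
M(n) = -85 (M(n) = -48 - 37 = -85)
r(p, s) = -11 + s² (r(p, s) = s² - 11 = -11 + s²)
L(S) = 45 (L(S) = S/S + 44 = 1 + 44 = 45)
r(2, 125)/M(220) + L(152)/879 = (-11 + 125²)/(-85) + 45/879 = (-11 + 15625)*(-1/85) + 45*(1/879) = 15614*(-1/85) + 15/293 = -15614/85 + 15/293 = -4573627/24905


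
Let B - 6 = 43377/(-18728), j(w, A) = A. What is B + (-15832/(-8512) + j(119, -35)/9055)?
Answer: 12495007447/2255441132 ≈ 5.5399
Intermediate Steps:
B = 68991/18728 (B = 6 + 43377/(-18728) = 6 + 43377*(-1/18728) = 6 - 43377/18728 = 68991/18728 ≈ 3.6838)
B + (-15832/(-8512) + j(119, -35)/9055) = 68991/18728 + (-15832/(-8512) - 35/9055) = 68991/18728 + (-15832*(-1/8512) - 35*1/9055) = 68991/18728 + (1979/1064 - 7/1811) = 68991/18728 + 3576521/1926904 = 12495007447/2255441132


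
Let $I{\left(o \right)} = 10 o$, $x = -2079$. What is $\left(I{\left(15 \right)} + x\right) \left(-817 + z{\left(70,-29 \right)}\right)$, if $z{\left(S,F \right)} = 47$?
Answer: $1485330$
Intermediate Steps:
$\left(I{\left(15 \right)} + x\right) \left(-817 + z{\left(70,-29 \right)}\right) = \left(10 \cdot 15 - 2079\right) \left(-817 + 47\right) = \left(150 - 2079\right) \left(-770\right) = \left(-1929\right) \left(-770\right) = 1485330$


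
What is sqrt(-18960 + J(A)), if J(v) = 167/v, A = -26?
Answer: I*sqrt(12821302)/26 ≈ 137.72*I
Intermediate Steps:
sqrt(-18960 + J(A)) = sqrt(-18960 + 167/(-26)) = sqrt(-18960 + 167*(-1/26)) = sqrt(-18960 - 167/26) = sqrt(-493127/26) = I*sqrt(12821302)/26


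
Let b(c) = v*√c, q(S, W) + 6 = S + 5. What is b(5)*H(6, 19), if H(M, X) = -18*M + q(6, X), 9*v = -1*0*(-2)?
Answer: 0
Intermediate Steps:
q(S, W) = -1 + S (q(S, W) = -6 + (S + 5) = -6 + (5 + S) = -1 + S)
v = 0 (v = (-1*0*(-2))/9 = (0*(-2))/9 = (⅑)*0 = 0)
H(M, X) = 5 - 18*M (H(M, X) = -18*M + (-1 + 6) = -18*M + 5 = 5 - 18*M)
b(c) = 0 (b(c) = 0*√c = 0)
b(5)*H(6, 19) = 0*(5 - 18*6) = 0*(5 - 108) = 0*(-103) = 0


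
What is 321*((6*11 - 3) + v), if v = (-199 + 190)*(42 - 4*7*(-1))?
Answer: -182007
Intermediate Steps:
v = -630 (v = -9*(42 - 28*(-1)) = -9*(42 + 28) = -9*70 = -630)
321*((6*11 - 3) + v) = 321*((6*11 - 3) - 630) = 321*((66 - 3) - 630) = 321*(63 - 630) = 321*(-567) = -182007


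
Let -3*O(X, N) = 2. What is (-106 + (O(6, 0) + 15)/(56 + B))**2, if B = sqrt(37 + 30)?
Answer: 947768573039/84768849 + 83723924*sqrt(67)/84768849 ≈ 11189.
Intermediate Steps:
O(X, N) = -2/3 (O(X, N) = -1/3*2 = -2/3)
B = sqrt(67) ≈ 8.1853
(-106 + (O(6, 0) + 15)/(56 + B))**2 = (-106 + (-2/3 + 15)/(56 + sqrt(67)))**2 = (-106 + 43/(3*(56 + sqrt(67))))**2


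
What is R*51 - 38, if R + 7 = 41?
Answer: 1696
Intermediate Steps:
R = 34 (R = -7 + 41 = 34)
R*51 - 38 = 34*51 - 38 = 1734 - 38 = 1696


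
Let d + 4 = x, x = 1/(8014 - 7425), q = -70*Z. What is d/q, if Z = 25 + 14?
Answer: 157/107198 ≈ 0.0014646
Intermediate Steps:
Z = 39
q = -2730 (q = -70*39 = -2730)
x = 1/589 ≈ 0.0016978
d = -2355/589 (d = -4 + 1/589 = -2355/589 ≈ -3.9983)
d/q = -2355/589/(-2730) = -2355/589*(-1/2730) = 157/107198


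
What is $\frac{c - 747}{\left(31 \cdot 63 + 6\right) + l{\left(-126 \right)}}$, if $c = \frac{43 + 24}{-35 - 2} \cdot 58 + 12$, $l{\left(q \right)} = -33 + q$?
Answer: $- \frac{31081}{66600} \approx -0.46668$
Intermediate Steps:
$c = - \frac{3442}{37}$ ($c = \frac{67}{-37} \cdot 58 + 12 = 67 \left(- \frac{1}{37}\right) 58 + 12 = \left(- \frac{67}{37}\right) 58 + 12 = - \frac{3886}{37} + 12 = - \frac{3442}{37} \approx -93.027$)
$\frac{c - 747}{\left(31 \cdot 63 + 6\right) + l{\left(-126 \right)}} = \frac{- \frac{3442}{37} - 747}{\left(31 \cdot 63 + 6\right) - 159} = - \frac{31081}{37 \left(\left(1953 + 6\right) - 159\right)} = - \frac{31081}{37 \left(1959 - 159\right)} = - \frac{31081}{37 \cdot 1800} = \left(- \frac{31081}{37}\right) \frac{1}{1800} = - \frac{31081}{66600}$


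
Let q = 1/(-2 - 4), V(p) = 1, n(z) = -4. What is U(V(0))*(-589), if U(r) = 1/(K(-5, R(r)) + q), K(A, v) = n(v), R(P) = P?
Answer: 3534/25 ≈ 141.36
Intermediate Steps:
K(A, v) = -4
q = -1/6 (q = 1/(-6) = -1/6 ≈ -0.16667)
U(r) = -6/25 (U(r) = 1/(-4 - 1/6) = 1/(-25/6) = -6/25)
U(V(0))*(-589) = -6/25*(-589) = 3534/25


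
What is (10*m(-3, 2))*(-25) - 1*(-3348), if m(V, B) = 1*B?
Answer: 2848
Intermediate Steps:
m(V, B) = B
(10*m(-3, 2))*(-25) - 1*(-3348) = (10*2)*(-25) - 1*(-3348) = 20*(-25) + 3348 = -500 + 3348 = 2848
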